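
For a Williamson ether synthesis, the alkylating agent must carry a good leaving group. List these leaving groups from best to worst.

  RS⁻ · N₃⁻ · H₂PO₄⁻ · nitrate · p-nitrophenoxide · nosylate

nosylate: pKₐ(p-O₂NC₆H₄SO₃H) ≈ -3.5
nitrate: pKₐ(HNO₃) ≈ -1.3
H₂PO₄⁻: pKₐ(H₃PO₄) ≈ 2.1
N₃⁻: pKₐ(HN₃) ≈ 4.7
p-nitrophenoxide: pKₐ(p-nitrophenol) ≈ 7.2
RS⁻: pKₐ(RSH (a thiol)) ≈ 10.5

nosylate > nitrate > H₂PO₄⁻ > N₃⁻ > p-nitrophenoxide > RS⁻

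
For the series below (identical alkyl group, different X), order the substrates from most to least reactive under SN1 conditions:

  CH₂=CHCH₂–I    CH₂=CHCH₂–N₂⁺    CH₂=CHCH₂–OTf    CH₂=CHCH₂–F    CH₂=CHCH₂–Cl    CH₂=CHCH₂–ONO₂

CH₂=CHCH₂–N₂⁺ > CH₂=CHCH₂–OTf > CH₂=CHCH₂–I > CH₂=CHCH₂–Cl > CH₂=CHCH₂–ONO₂ > CH₂=CHCH₂–F

Same R in every case — rank the leaving groups.
The more stable X⁻ (or X) is on its own — i.e. the weaker a base it is — the better a leaving group it makes.
CH₂=CHCH₂–N₂⁺ loses N₂: no meaningful conjugate acid; N₂ departs as an exceptionally stable neutral molecule
CH₂=CHCH₂–OTf loses OTf⁻: pKₐ(CF₃SO₃H (triflic acid)) ≈ -14
CH₂=CHCH₂–I loses I⁻: pKₐ(HI) ≈ -10
CH₂=CHCH₂–Cl loses Cl⁻: pKₐ(HCl) ≈ -7
CH₂=CHCH₂–ONO₂ loses NO₃⁻: pKₐ(HNO₃) ≈ -1.3
CH₂=CHCH₂–F loses F⁻: pKₐ(HF) ≈ 3.2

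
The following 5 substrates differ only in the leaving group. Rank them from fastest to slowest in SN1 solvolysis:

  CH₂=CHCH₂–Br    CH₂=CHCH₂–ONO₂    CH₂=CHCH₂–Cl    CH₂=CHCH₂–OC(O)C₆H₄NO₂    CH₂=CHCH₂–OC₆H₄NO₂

Identical carbon frameworks mean the comparison reduces to leaving-group quality.
Leaving-group ability tracks the stability of the departed species; conjugate-acid pKₐ is the usual yardstick (lower pKₐ → better LG).
CH₂=CHCH₂–Br loses Br⁻: pKₐ(HBr) ≈ -9
CH₂=CHCH₂–Cl loses Cl⁻: pKₐ(HCl) ≈ -7
CH₂=CHCH₂–ONO₂ loses NO₃⁻: pKₐ(HNO₃) ≈ -1.3
CH₂=CHCH₂–OC(O)C₆H₄NO₂ loses p-O₂N–C₆H₄–COO⁻: pKₐ(p-nitrobenzoic acid) ≈ 3.4
CH₂=CHCH₂–OC₆H₄NO₂ loses p-O₂N–C₆H₄–O⁻: pKₐ(p-nitrophenol) ≈ 7.2

CH₂=CHCH₂–Br > CH₂=CHCH₂–Cl > CH₂=CHCH₂–ONO₂ > CH₂=CHCH₂–OC(O)C₆H₄NO₂ > CH₂=CHCH₂–OC₆H₄NO₂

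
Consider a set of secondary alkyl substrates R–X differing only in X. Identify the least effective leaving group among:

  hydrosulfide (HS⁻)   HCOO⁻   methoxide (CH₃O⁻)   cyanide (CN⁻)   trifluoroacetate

methoxide (CH₃O⁻)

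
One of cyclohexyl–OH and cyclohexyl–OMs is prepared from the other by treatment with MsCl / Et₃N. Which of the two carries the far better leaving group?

From cyclohexyl–OH the departing group would be OH⁻ (pKₐ(H₂O) ≈ 15.7). Strong base; essentially never leaves without prior activation.
From cyclohexyl–OMs the leaving group is OMs⁻ (pKₐ(CH₃SO₃H (MsOH)) ≈ -1.9). Resonance-delocalised alkanesulfonate.
Treatment with MsCl / Et₃N works by converting the hydroxyl into a mesylate, making cyclohexyl–OMs enormously more reactive.

cyclohexyl–OMs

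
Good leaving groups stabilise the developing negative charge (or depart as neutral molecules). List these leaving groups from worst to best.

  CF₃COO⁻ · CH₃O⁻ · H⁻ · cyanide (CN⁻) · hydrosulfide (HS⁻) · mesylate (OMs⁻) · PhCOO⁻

The more stable X⁻ (or X) is on its own — i.e. the weaker a base it is — the better a leaving group it makes.
mesylate (OMs⁻): pKₐ(CH₃SO₃H (MsOH)) ≈ -1.9 — resonance-delocalised alkanesulfonate
CF₃COO⁻: pKₐ(CF₃COOH) ≈ 0.2 — strongly electron-withdrawing CF₃ stabilises the carboxylate
PhCOO⁻: pKₐ(C₆H₅COOH) ≈ 4.2 — aryl carboxylate
hydrosulfide (HS⁻): pKₐ(H₂S) ≈ 7
cyanide (CN⁻): pKₐ(HCN) ≈ 9.2 — sp carbon stabilises the charge somewhat, but still a poor LG
CH₃O⁻: pKₐ(CH₃OH) ≈ 15.5 — strong base; alkoxides do not leave unassisted
H⁻: pKₐ(H₂) ≈ 36 — extremely strong base; leaves only in special hydride-transfer contexts
Listed from poorest to best leaving group as asked.

H⁻ < CH₃O⁻ < cyanide (CN⁻) < hydrosulfide (HS⁻) < PhCOO⁻ < CF₃COO⁻ < mesylate (OMs⁻)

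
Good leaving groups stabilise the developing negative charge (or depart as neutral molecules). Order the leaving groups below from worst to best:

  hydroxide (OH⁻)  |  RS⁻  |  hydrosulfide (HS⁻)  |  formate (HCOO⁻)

hydroxide (OH⁻) < RS⁻ < hydrosulfide (HS⁻) < formate (HCOO⁻)

The more stable X⁻ (or X) is on its own — i.e. the weaker a base it is — the better a leaving group it makes.
formate (HCOO⁻): pKₐ(HCOOH) ≈ 3.8
hydrosulfide (HS⁻): pKₐ(H₂S) ≈ 7
RS⁻: pKₐ(RSH (a thiol)) ≈ 10.5
hydroxide (OH⁻): pKₐ(H₂O) ≈ 15.7
Reversing gives the worst-to-best order requested.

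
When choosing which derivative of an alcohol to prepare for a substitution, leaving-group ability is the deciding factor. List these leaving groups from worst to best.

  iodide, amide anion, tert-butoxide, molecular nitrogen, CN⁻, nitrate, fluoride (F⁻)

molecular nitrogen: no meaningful conjugate acid; N₂ departs as an exceptionally stable neutral molecule
iodide: pKₐ(HI) ≈ -10 — large, highly polarisable; very weak base
nitrate: pKₐ(HNO₃) ≈ -1.3 — resonance-delocalised over three oxygens
fluoride (F⁻): pKₐ(HF) ≈ 3.2
CN⁻: pKₐ(HCN) ≈ 9.2
tert-butoxide: pKₐ(t-BuOH) ≈ 18 — bulky, strongly basic alkoxide
amide anion: pKₐ(NH₃) ≈ 38 — extremely strong base; never a leaving group
Reversing gives the worst-to-best order requested.

amide anion < tert-butoxide < CN⁻ < fluoride (F⁻) < nitrate < iodide < molecular nitrogen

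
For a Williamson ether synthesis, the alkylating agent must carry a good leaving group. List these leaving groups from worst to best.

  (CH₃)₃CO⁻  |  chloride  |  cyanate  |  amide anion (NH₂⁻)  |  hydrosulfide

Leaving-group ability tracks the stability of the departed species; conjugate-acid pKₐ is the usual yardstick (lower pKₐ → better LG).
chloride: pKₐ(HCl) ≈ -7
cyanate: pKₐ(HOCN) ≈ 3.5
hydrosulfide: pKₐ(H₂S) ≈ 7 — larger and more polarisable than the oxygen analogue
(CH₃)₃CO⁻: pKₐ(t-BuOH) ≈ 18
amide anion (NH₂⁻): pKₐ(NH₃) ≈ 38 — extremely strong base; never a leaving group
Reversing gives the worst-to-best order requested.

amide anion (NH₂⁻) < (CH₃)₃CO⁻ < hydrosulfide < cyanate < chloride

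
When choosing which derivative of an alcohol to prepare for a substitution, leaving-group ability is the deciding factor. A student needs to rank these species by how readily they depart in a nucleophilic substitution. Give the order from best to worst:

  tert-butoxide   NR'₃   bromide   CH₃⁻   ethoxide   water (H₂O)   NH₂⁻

bromide > water (H₂O) > NR'₃ > ethoxide > tert-butoxide > NH₂⁻ > CH₃⁻

bromide: pKₐ(HBr) ≈ -9 — weak base; good leaving group
water (H₂O): pKₐ(H₃O⁺) ≈ -1.7 — neutral; leaves from a protonated alcohol (R–OH₂⁺)
NR'₃: pKₐ(R'₃NH⁺) ≈ 10.7 — neutral but still a fairly strong base; Hofmann-elimination LG
ethoxide: pKₐ(CH₃CH₂OH) ≈ 16 — strong base; alkoxides do not leave unassisted
tert-butoxide: pKₐ(t-BuOH) ≈ 18 — bulky, strongly basic alkoxide
NH₂⁻: pKₐ(NH₃) ≈ 38
CH₃⁻: pKₐ(CH₄) ≈ 48 — unstabilised carbanion; the worst conceivable leaving group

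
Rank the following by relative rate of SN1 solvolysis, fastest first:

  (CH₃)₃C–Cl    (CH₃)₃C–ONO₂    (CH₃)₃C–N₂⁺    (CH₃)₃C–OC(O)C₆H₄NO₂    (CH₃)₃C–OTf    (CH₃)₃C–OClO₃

Identical carbon frameworks mean the comparison reduces to leaving-group quality.
Leaving-group ability tracks the stability of the departed species; conjugate-acid pKₐ is the usual yardstick (lower pKₐ → better LG).
(CH₃)₃C–N₂⁺ loses N₂: no meaningful conjugate acid; N₂ departs as an exceptionally stable neutral molecule
(CH₃)₃C–OTf loses OTf⁻: pKₐ(CF₃SO₃H (triflic acid)) ≈ -14
(CH₃)₃C–OClO₃ loses ClO₄⁻: pKₐ(HClO₄) ≈ -10
(CH₃)₃C–Cl loses Cl⁻: pKₐ(HCl) ≈ -7
(CH₃)₃C–ONO₂ loses NO₃⁻: pKₐ(HNO₃) ≈ -1.3
(CH₃)₃C–OC(O)C₆H₄NO₂ loses p-O₂N–C₆H₄–COO⁻: pKₐ(p-nitrobenzoic acid) ≈ 3.4

(CH₃)₃C–N₂⁺ > (CH₃)₃C–OTf > (CH₃)₃C–OClO₃ > (CH₃)₃C–Cl > (CH₃)₃C–ONO₂ > (CH₃)₃C–OC(O)C₆H₄NO₂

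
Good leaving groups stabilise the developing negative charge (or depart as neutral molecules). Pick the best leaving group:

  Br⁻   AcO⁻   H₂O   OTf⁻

OTf⁻

Leaving-group ability tracks the stability of the departed species; conjugate-acid pKₐ is the usual yardstick (lower pKₐ → better LG).
OTf⁻: pKₐ(CF₃SO₃H (triflic acid)) ≈ -14
Br⁻: pKₐ(HBr) ≈ -9
H₂O: pKₐ(H₃O⁺) ≈ -1.7
AcO⁻: pKₐ(CH₃COOH) ≈ 4.8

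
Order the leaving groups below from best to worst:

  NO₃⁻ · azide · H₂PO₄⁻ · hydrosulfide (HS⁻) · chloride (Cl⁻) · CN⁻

chloride (Cl⁻): pKₐ(HCl) ≈ -7 — moderately weak base
NO₃⁻: pKₐ(HNO₃) ≈ -1.3
H₂PO₄⁻: pKₐ(H₃PO₄) ≈ 2.1 — moderate base; biological leaving group after further activation
azide: pKₐ(HN₃) ≈ 4.7 — linear, resonance-stabilised
hydrosulfide (HS⁻): pKₐ(H₂S) ≈ 7
CN⁻: pKₐ(HCN) ≈ 9.2 — sp carbon stabilises the charge somewhat, but still a poor LG

chloride (Cl⁻) > NO₃⁻ > H₂PO₄⁻ > azide > hydrosulfide (HS⁻) > CN⁻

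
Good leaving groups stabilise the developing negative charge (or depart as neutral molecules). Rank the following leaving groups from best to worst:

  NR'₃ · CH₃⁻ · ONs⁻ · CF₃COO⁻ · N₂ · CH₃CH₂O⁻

A good leaving group is a weak base: the lower the pKₐ of its conjugate acid, the more readily it departs.
N₂: no meaningful conjugate acid; N₂ departs as an exceptionally stable neutral molecule
ONs⁻: pKₐ(p-O₂NC₆H₄SO₃H) ≈ -3.5
CF₃COO⁻: pKₐ(CF₃COOH) ≈ 0.2
NR'₃: pKₐ(R'₃NH⁺) ≈ 10.7
CH₃CH₂O⁻: pKₐ(CH₃CH₂OH) ≈ 16
CH₃⁻: pKₐ(CH₄) ≈ 48

N₂ > ONs⁻ > CF₃COO⁻ > NR'₃ > CH₃CH₂O⁻ > CH₃⁻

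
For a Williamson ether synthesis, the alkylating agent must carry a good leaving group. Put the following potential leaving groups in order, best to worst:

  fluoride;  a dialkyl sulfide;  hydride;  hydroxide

A good leaving group is a weak base: the lower the pKₐ of its conjugate acid, the more readily it departs.
a dialkyl sulfide: pKₐ(R'₂SH⁺) ≈ -7 — neutral; leaves from a sulfonium salt (R–SR'₂⁺)
fluoride: pKₐ(HF) ≈ 3.2
hydroxide: pKₐ(H₂O) ≈ 15.7 — strong base; essentially never leaves without prior activation
hydride: pKₐ(H₂) ≈ 36

a dialkyl sulfide > fluoride > hydroxide > hydride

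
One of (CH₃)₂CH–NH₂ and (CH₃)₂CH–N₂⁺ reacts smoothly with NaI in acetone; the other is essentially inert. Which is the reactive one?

From (CH₃)₂CH–NH₂ the departing group would be NH₂⁻ (pKₐ(NH₃) ≈ 38). Extremely strong base; never a leaving group.
From (CH₃)₂CH–N₂⁺ the leaving group is N₂ (no meaningful conjugate acid; N₂ departs as an exceptionally stable neutral molecule).
(In practice (CH₃)₂CH–N₂⁺ is made from (CH₃)₂CH–NH₂ by diazotisation (NaNO₂ / HCl, 0 °C), generating a diazonium salt that expels N₂.)

(CH₃)₂CH–N₂⁺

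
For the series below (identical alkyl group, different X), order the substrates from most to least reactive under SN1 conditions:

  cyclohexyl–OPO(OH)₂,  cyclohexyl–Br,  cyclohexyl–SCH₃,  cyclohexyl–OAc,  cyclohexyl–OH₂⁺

cyclohexyl–Br > cyclohexyl–OH₂⁺ > cyclohexyl–OPO(OH)₂ > cyclohexyl–OAc > cyclohexyl–SCH₃

Identical carbon frameworks mean the comparison reduces to leaving-group quality.
Leaving-group ability tracks the stability of the departed species; conjugate-acid pKₐ is the usual yardstick (lower pKₐ → better LG).
cyclohexyl–Br loses Br⁻: pKₐ(HBr) ≈ -9
cyclohexyl–OH₂⁺ loses H₂O: pKₐ(H₃O⁺) ≈ -1.7
cyclohexyl–OPO(OH)₂ loses H₂PO₄⁻: pKₐ(H₃PO₄) ≈ 2.1
cyclohexyl–OAc loses AcO⁻: pKₐ(CH₃COOH) ≈ 4.8
cyclohexyl–SCH₃ loses RS⁻: pKₐ(RSH (a thiol)) ≈ 10.5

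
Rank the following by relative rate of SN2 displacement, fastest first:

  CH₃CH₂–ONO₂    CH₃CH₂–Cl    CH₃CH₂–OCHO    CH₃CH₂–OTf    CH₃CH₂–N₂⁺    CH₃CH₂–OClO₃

CH₃CH₂–N₂⁺ > CH₃CH₂–OTf > CH₃CH₂–OClO₃ > CH₃CH₂–Cl > CH₃CH₂–ONO₂ > CH₃CH₂–OCHO

Identical carbon frameworks mean the comparison reduces to leaving-group quality.
A good leaving group is a weak base: the lower the pKₐ of its conjugate acid, the more readily it departs.
CH₃CH₂–N₂⁺ loses N₂: no meaningful conjugate acid; N₂ departs as an exceptionally stable neutral molecule
CH₃CH₂–OTf loses OTf⁻: pKₐ(CF₃SO₃H (triflic acid)) ≈ -14
CH₃CH₂–OClO₃ loses ClO₄⁻: pKₐ(HClO₄) ≈ -10
CH₃CH₂–Cl loses Cl⁻: pKₐ(HCl) ≈ -7
CH₃CH₂–ONO₂ loses NO₃⁻: pKₐ(HNO₃) ≈ -1.3
CH₃CH₂–OCHO loses HCOO⁻: pKₐ(HCOOH) ≈ 3.8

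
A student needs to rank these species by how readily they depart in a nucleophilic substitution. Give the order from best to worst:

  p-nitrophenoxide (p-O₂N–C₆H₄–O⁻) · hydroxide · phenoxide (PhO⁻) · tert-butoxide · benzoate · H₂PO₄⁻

H₂PO₄⁻ > benzoate > p-nitrophenoxide (p-O₂N–C₆H₄–O⁻) > phenoxide (PhO⁻) > hydroxide > tert-butoxide

Rank by basicity of the departing species: weakest base leaves most easily.
H₂PO₄⁻: pKₐ(H₃PO₄) ≈ 2.1
benzoate: pKₐ(C₆H₅COOH) ≈ 4.2
p-nitrophenoxide (p-O₂N–C₆H₄–O⁻): pKₐ(p-nitrophenol) ≈ 7.2
phenoxide (PhO⁻): pKₐ(C₆H₅OH (phenol)) ≈ 10
hydroxide: pKₐ(H₂O) ≈ 15.7
tert-butoxide: pKₐ(t-BuOH) ≈ 18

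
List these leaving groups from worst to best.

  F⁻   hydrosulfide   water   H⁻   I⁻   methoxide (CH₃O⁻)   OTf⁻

Rank by basicity of the departing species: weakest base leaves most easily.
OTf⁻: pKₐ(CF₃SO₃H (triflic acid)) ≈ -14
I⁻: pKₐ(HI) ≈ -10
water: pKₐ(H₃O⁺) ≈ -1.7
F⁻: pKₐ(HF) ≈ 3.2
hydrosulfide: pKₐ(H₂S) ≈ 7
methoxide (CH₃O⁻): pKₐ(CH₃OH) ≈ 15.5
H⁻: pKₐ(H₂) ≈ 36
Listed from poorest to best leaving group as asked.

H⁻ < methoxide (CH₃O⁻) < hydrosulfide < F⁻ < water < I⁻ < OTf⁻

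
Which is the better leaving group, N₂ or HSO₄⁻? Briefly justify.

N₂ is the better leaving group.
N₂ is the ultimate leaving group — it departs as an exceptionally stable neutral molecule, whereas HSO₄⁻ (pKₐ(H₂SO₄) ≈ -3) is far more basic.

N₂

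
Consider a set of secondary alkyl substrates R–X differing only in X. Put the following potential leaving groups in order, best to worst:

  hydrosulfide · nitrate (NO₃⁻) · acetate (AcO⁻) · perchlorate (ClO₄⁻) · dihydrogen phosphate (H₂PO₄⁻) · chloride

perchlorate (ClO₄⁻) > chloride > nitrate (NO₃⁻) > dihydrogen phosphate (H₂PO₄⁻) > acetate (AcO⁻) > hydrosulfide

Rank by basicity of the departing species: weakest base leaves most easily.
perchlorate (ClO₄⁻): pKₐ(HClO₄) ≈ -10
chloride: pKₐ(HCl) ≈ -7
nitrate (NO₃⁻): pKₐ(HNO₃) ≈ -1.3
dihydrogen phosphate (H₂PO₄⁻): pKₐ(H₃PO₄) ≈ 2.1
acetate (AcO⁻): pKₐ(CH₃COOH) ≈ 4.8
hydrosulfide: pKₐ(H₂S) ≈ 7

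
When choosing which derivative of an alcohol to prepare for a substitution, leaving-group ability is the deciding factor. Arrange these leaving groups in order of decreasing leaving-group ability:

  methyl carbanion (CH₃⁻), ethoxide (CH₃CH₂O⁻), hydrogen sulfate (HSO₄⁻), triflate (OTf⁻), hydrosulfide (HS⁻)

triflate (OTf⁻) > hydrogen sulfate (HSO₄⁻) > hydrosulfide (HS⁻) > ethoxide (CH₃CH₂O⁻) > methyl carbanion (CH₃⁻)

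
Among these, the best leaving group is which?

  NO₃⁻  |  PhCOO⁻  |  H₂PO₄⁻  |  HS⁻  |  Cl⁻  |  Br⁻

Br⁻

Rank by basicity of the departing species: weakest base leaves most easily.
Br⁻: pKₐ(HBr) ≈ -9
Cl⁻: pKₐ(HCl) ≈ -7
NO₃⁻: pKₐ(HNO₃) ≈ -1.3
H₂PO₄⁻: pKₐ(H₃PO₄) ≈ 2.1
PhCOO⁻: pKₐ(C₆H₅COOH) ≈ 4.2
HS⁻: pKₐ(H₂S) ≈ 7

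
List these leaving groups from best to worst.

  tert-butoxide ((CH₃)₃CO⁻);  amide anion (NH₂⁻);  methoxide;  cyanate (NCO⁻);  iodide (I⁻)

iodide (I⁻): pKₐ(HI) ≈ -10
cyanate (NCO⁻): pKₐ(HOCN) ≈ 3.5
methoxide: pKₐ(CH₃OH) ≈ 15.5
tert-butoxide ((CH₃)₃CO⁻): pKₐ(t-BuOH) ≈ 18
amide anion (NH₂⁻): pKₐ(NH₃) ≈ 38

iodide (I⁻) > cyanate (NCO⁻) > methoxide > tert-butoxide ((CH₃)₃CO⁻) > amide anion (NH₂⁻)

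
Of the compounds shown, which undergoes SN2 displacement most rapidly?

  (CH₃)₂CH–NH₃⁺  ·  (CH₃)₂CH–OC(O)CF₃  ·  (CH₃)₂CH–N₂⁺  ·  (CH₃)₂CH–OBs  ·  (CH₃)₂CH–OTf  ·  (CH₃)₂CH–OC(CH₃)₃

(CH₃)₂CH–N₂⁺

Same R in every case — rank the leaving groups.
Leaving-group ability tracks the stability of the departed species; conjugate-acid pKₐ is the usual yardstick (lower pKₐ → better LG).
(CH₃)₂CH–N₂⁺ loses N₂: no meaningful conjugate acid; N₂ departs as an exceptionally stable neutral molecule
(CH₃)₂CH–OTf loses OTf⁻: pKₐ(CF₃SO₃H (triflic acid)) ≈ -14
(CH₃)₂CH–OBs loses OBs⁻: pKₐ(p-BrC₆H₄SO₃H) ≈ -2.8
(CH₃)₂CH–OC(O)CF₃ loses CF₃COO⁻: pKₐ(CF₃COOH) ≈ 0.2
(CH₃)₂CH–NH₃⁺ loses NH₃: pKₐ(NH₄⁺) ≈ 9.2
(CH₃)₂CH–OC(CH₃)₃ loses (CH₃)₃CO⁻: pKₐ(t-BuOH) ≈ 18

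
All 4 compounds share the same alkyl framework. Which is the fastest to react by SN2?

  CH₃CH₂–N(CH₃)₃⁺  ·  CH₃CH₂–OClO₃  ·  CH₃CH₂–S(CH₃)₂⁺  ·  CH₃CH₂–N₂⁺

CH₃CH₂–N₂⁺

The skeletons are identical, so relative rate is governed entirely by leaving-group ability.
Rank by basicity of the departing species: weakest base leaves most easily.
CH₃CH₂–N₂⁺ loses N₂: no meaningful conjugate acid; N₂ departs as an exceptionally stable neutral molecule
CH₃CH₂–OClO₃ loses ClO₄⁻: pKₐ(HClO₄) ≈ -10
CH₃CH₂–S(CH₃)₂⁺ loses SR'₂: pKₐ(R'₂SH⁺) ≈ -7
CH₃CH₂–N(CH₃)₃⁺ loses NR'₃: pKₐ(R'₃NH⁺) ≈ 10.7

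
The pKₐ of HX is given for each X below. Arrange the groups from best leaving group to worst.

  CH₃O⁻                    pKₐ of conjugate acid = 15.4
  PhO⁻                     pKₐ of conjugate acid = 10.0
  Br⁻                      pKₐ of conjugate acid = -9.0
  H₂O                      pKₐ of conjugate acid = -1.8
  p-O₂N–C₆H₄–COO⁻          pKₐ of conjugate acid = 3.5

Br⁻ > H₂O > p-O₂N–C₆H₄–COO⁻ > PhO⁻ > CH₃O⁻

Lower conjugate-acid pKₐ ⇒ weaker base ⇒ better leaving group.
Sorting by the given values: Br⁻ (-9.0), H₂O (-1.8), p-O₂N–C₆H₄–COO⁻ (3.5), PhO⁻ (10.0), CH₃O⁻ (15.4).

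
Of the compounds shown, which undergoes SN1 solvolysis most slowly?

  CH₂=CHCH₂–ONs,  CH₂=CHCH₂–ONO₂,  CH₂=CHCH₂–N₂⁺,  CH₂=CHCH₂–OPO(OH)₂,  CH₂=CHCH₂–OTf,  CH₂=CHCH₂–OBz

CH₂=CHCH₂–OBz

With the same alkyl group throughout, only the leaving group differentiates the rates.
A good leaving group is a weak base: the lower the pKₐ of its conjugate acid, the more readily it departs.
CH₂=CHCH₂–N₂⁺ loses N₂: no meaningful conjugate acid; N₂ departs as an exceptionally stable neutral molecule
CH₂=CHCH₂–OTf loses OTf⁻: pKₐ(CF₃SO₃H (triflic acid)) ≈ -14
CH₂=CHCH₂–ONs loses ONs⁻: pKₐ(p-O₂NC₆H₄SO₃H) ≈ -3.5
CH₂=CHCH₂–ONO₂ loses NO₃⁻: pKₐ(HNO₃) ≈ -1.3
CH₂=CHCH₂–OPO(OH)₂ loses H₂PO₄⁻: pKₐ(H₃PO₄) ≈ 2.1
CH₂=CHCH₂–OBz loses PhCOO⁻: pKₐ(C₆H₅COOH) ≈ 4.2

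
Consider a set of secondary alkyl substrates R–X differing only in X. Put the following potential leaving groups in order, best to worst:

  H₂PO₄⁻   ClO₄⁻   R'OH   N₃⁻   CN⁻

ClO₄⁻: pKₐ(HClO₄) ≈ -10
R'OH: pKₐ(R'OH₂⁺) ≈ -2.4
H₂PO₄⁻: pKₐ(H₃PO₄) ≈ 2.1
N₃⁻: pKₐ(HN₃) ≈ 4.7
CN⁻: pKₐ(HCN) ≈ 9.2 — sp carbon stabilises the charge somewhat, but still a poor LG

ClO₄⁻ > R'OH > H₂PO₄⁻ > N₃⁻ > CN⁻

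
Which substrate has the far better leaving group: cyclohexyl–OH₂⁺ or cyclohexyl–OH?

cyclohexyl–OH₂⁺

From cyclohexyl–OH the departing group would be OH⁻ (pKₐ(H₂O) ≈ 15.7). Strong base; essentially never leaves without prior activation.
From cyclohexyl–OH₂⁺ the leaving group is H₂O (pKₐ(H₃O⁺) ≈ -1.7). Neutral; leaves from a protonated alcohol (R–OH₂⁺).
(In practice cyclohexyl–OH₂⁺ is made from cyclohexyl–OH by protonation with strong acid, converting the leaving group from hydroxide to neutral water.)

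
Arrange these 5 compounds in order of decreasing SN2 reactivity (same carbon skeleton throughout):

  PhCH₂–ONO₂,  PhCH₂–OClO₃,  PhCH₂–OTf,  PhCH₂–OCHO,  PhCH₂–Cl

The skeletons are identical, so relative rate is governed entirely by leaving-group ability.
Leaving-group ability tracks the stability of the departed species; conjugate-acid pKₐ is the usual yardstick (lower pKₐ → better LG).
PhCH₂–OTf loses OTf⁻: pKₐ(CF₃SO₃H (triflic acid)) ≈ -14
PhCH₂–OClO₃ loses ClO₄⁻: pKₐ(HClO₄) ≈ -10
PhCH₂–Cl loses Cl⁻: pKₐ(HCl) ≈ -7
PhCH₂–ONO₂ loses NO₃⁻: pKₐ(HNO₃) ≈ -1.3
PhCH₂–OCHO loses HCOO⁻: pKₐ(HCOOH) ≈ 3.8

PhCH₂–OTf > PhCH₂–OClO₃ > PhCH₂–Cl > PhCH₂–ONO₂ > PhCH₂–OCHO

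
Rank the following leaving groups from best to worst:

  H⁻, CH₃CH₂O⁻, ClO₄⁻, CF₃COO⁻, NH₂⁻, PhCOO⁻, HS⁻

ClO₄⁻ > CF₃COO⁻ > PhCOO⁻ > HS⁻ > CH₃CH₂O⁻ > H⁻ > NH₂⁻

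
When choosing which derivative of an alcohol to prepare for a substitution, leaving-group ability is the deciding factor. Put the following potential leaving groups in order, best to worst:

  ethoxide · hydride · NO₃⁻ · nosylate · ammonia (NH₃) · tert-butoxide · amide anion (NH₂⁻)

Leaving-group ability tracks the stability of the departed species; conjugate-acid pKₐ is the usual yardstick (lower pKₐ → better LG).
nosylate: pKₐ(p-O₂NC₆H₄SO₃H) ≈ -3.5 — p-nitro group further stabilises the sulfonate
NO₃⁻: pKₐ(HNO₃) ≈ -1.3
ammonia (NH₃): pKₐ(NH₄⁺) ≈ 9.2
ethoxide: pKₐ(CH₃CH₂OH) ≈ 16
tert-butoxide: pKₐ(t-BuOH) ≈ 18 — bulky, strongly basic alkoxide
hydride: pKₐ(H₂) ≈ 36
amide anion (NH₂⁻): pKₐ(NH₃) ≈ 38 — extremely strong base; never a leaving group

nosylate > NO₃⁻ > ammonia (NH₃) > ethoxide > tert-butoxide > hydride > amide anion (NH₂⁻)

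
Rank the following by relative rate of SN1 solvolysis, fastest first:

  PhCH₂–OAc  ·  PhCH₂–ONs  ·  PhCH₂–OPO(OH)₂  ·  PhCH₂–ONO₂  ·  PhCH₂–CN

PhCH₂–ONs > PhCH₂–ONO₂ > PhCH₂–OPO(OH)₂ > PhCH₂–OAc > PhCH₂–CN

The skeletons are identical, so relative rate is governed entirely by leaving-group ability.
Leaving-group ability tracks the stability of the departed species; conjugate-acid pKₐ is the usual yardstick (lower pKₐ → better LG).
PhCH₂–ONs loses ONs⁻: pKₐ(p-O₂NC₆H₄SO₃H) ≈ -3.5
PhCH₂–ONO₂ loses NO₃⁻: pKₐ(HNO₃) ≈ -1.3
PhCH₂–OPO(OH)₂ loses H₂PO₄⁻: pKₐ(H₃PO₄) ≈ 2.1
PhCH₂–OAc loses AcO⁻: pKₐ(CH₃COOH) ≈ 4.8
PhCH₂–CN loses CN⁻: pKₐ(HCN) ≈ 9.2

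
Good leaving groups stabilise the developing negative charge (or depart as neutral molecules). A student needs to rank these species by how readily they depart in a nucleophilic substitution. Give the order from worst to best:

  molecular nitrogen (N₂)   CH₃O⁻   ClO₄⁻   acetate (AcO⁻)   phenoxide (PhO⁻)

CH₃O⁻ < phenoxide (PhO⁻) < acetate (AcO⁻) < ClO₄⁻ < molecular nitrogen (N₂)

molecular nitrogen (N₂): no meaningful conjugate acid; N₂ departs as an exceptionally stable neutral molecule
ClO₄⁻: pKₐ(HClO₄) ≈ -10 — extremely weak base; rarely used for safety reasons
acetate (AcO⁻): pKₐ(CH₃COOH) ≈ 4.8 — resonance-stabilised but still a weak base
phenoxide (PhO⁻): pKₐ(C₆H₅OH (phenol)) ≈ 10 — resonance into the ring helps, but still a poor LG
CH₃O⁻: pKₐ(CH₃OH) ≈ 15.5 — strong base; alkoxides do not leave unassisted
The question asks for worst first, so the sequence is read in increasing leaving-group ability.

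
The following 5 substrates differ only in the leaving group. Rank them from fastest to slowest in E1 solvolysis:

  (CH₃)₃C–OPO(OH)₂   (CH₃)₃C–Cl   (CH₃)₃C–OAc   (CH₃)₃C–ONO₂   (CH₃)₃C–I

Identical carbon frameworks mean the comparison reduces to leaving-group quality.
Leaving-group ability tracks the stability of the departed species; conjugate-acid pKₐ is the usual yardstick (lower pKₐ → better LG).
(CH₃)₃C–I loses I⁻: pKₐ(HI) ≈ -10
(CH₃)₃C–Cl loses Cl⁻: pKₐ(HCl) ≈ -7
(CH₃)₃C–ONO₂ loses NO₃⁻: pKₐ(HNO₃) ≈ -1.3
(CH₃)₃C–OPO(OH)₂ loses H₂PO₄⁻: pKₐ(H₃PO₄) ≈ 2.1
(CH₃)₃C–OAc loses AcO⁻: pKₐ(CH₃COOH) ≈ 4.8

(CH₃)₃C–I > (CH₃)₃C–Cl > (CH₃)₃C–ONO₂ > (CH₃)₃C–OPO(OH)₂ > (CH₃)₃C–OAc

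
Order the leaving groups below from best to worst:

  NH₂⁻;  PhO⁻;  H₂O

H₂O > PhO⁻ > NH₂⁻

H₂O: pKₐ(H₃O⁺) ≈ -1.7 — neutral; leaves from a protonated alcohol (R–OH₂⁺)
PhO⁻: pKₐ(C₆H₅OH (phenol)) ≈ 10
NH₂⁻: pKₐ(NH₃) ≈ 38 — extremely strong base; never a leaving group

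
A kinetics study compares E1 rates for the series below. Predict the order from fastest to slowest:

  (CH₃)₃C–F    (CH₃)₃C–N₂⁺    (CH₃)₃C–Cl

With the same alkyl group throughout, only the leaving group differentiates the rates.
Rank by basicity of the departing species: weakest base leaves most easily.
(CH₃)₃C–N₂⁺ loses N₂: no meaningful conjugate acid; N₂ departs as an exceptionally stable neutral molecule
(CH₃)₃C–Cl loses Cl⁻: pKₐ(HCl) ≈ -7
(CH₃)₃C–F loses F⁻: pKₐ(HF) ≈ 3.2

(CH₃)₃C–N₂⁺ > (CH₃)₃C–Cl > (CH₃)₃C–F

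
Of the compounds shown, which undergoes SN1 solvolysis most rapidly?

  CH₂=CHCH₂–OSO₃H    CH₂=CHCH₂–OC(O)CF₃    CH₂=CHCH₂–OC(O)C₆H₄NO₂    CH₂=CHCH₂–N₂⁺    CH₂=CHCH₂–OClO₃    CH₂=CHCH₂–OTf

Identical carbon frameworks mean the comparison reduces to leaving-group quality.
Leaving-group ability tracks the stability of the departed species; conjugate-acid pKₐ is the usual yardstick (lower pKₐ → better LG).
CH₂=CHCH₂–N₂⁺ loses N₂: no meaningful conjugate acid; N₂ departs as an exceptionally stable neutral molecule
CH₂=CHCH₂–OTf loses OTf⁻: pKₐ(CF₃SO₃H (triflic acid)) ≈ -14
CH₂=CHCH₂–OClO₃ loses ClO₄⁻: pKₐ(HClO₄) ≈ -10
CH₂=CHCH₂–OSO₃H loses HSO₄⁻: pKₐ(H₂SO₄) ≈ -3
CH₂=CHCH₂–OC(O)CF₃ loses CF₃COO⁻: pKₐ(CF₃COOH) ≈ 0.2
CH₂=CHCH₂–OC(O)C₆H₄NO₂ loses p-O₂N–C₆H₄–COO⁻: pKₐ(p-nitrobenzoic acid) ≈ 3.4

CH₂=CHCH₂–N₂⁺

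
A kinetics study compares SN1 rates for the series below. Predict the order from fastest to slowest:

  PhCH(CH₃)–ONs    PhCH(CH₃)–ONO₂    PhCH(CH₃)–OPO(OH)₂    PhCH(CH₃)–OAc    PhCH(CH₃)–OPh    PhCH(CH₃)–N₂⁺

PhCH(CH₃)–N₂⁺ > PhCH(CH₃)–ONs > PhCH(CH₃)–ONO₂ > PhCH(CH₃)–OPO(OH)₂ > PhCH(CH₃)–OAc > PhCH(CH₃)–OPh

Identical carbon frameworks mean the comparison reduces to leaving-group quality.
Rank by basicity of the departing species: weakest base leaves most easily.
PhCH(CH₃)–N₂⁺ loses N₂: no meaningful conjugate acid; N₂ departs as an exceptionally stable neutral molecule
PhCH(CH₃)–ONs loses ONs⁻: pKₐ(p-O₂NC₆H₄SO₃H) ≈ -3.5
PhCH(CH₃)–ONO₂ loses NO₃⁻: pKₐ(HNO₃) ≈ -1.3
PhCH(CH₃)–OPO(OH)₂ loses H₂PO₄⁻: pKₐ(H₃PO₄) ≈ 2.1
PhCH(CH₃)–OAc loses AcO⁻: pKₐ(CH₃COOH) ≈ 4.8
PhCH(CH₃)–OPh loses PhO⁻: pKₐ(C₆H₅OH (phenol)) ≈ 10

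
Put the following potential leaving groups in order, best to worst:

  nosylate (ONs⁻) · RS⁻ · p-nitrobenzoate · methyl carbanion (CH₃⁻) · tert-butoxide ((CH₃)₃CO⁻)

nosylate (ONs⁻) > p-nitrobenzoate > RS⁻ > tert-butoxide ((CH₃)₃CO⁻) > methyl carbanion (CH₃⁻)

Leaving-group ability tracks the stability of the departed species; conjugate-acid pKₐ is the usual yardstick (lower pKₐ → better LG).
nosylate (ONs⁻): pKₐ(p-O₂NC₆H₄SO₃H) ≈ -3.5 — p-nitro group further stabilises the sulfonate
p-nitrobenzoate: pKₐ(p-nitrobenzoic acid) ≈ 3.4
RS⁻: pKₐ(RSH (a thiol)) ≈ 10.5 — moderately basic; rarely leaves without activation
tert-butoxide ((CH₃)₃CO⁻): pKₐ(t-BuOH) ≈ 18
methyl carbanion (CH₃⁻): pKₐ(CH₄) ≈ 48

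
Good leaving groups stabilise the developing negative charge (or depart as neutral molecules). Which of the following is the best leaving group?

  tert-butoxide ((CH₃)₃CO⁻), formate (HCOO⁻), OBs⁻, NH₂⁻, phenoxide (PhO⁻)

OBs⁻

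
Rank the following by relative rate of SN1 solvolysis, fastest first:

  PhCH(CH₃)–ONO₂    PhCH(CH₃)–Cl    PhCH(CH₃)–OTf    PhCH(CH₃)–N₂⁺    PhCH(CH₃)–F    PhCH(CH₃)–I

PhCH(CH₃)–N₂⁺ > PhCH(CH₃)–OTf > PhCH(CH₃)–I > PhCH(CH₃)–Cl > PhCH(CH₃)–ONO₂ > PhCH(CH₃)–F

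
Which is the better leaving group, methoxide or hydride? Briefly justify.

methoxide is the better leaving group.
pKₐ(CH₃OH) ≈ 15.5 versus pKₐ(H₂) ≈ 36: methoxide is the much weaker base.
Strong base; alkoxides do not leave unassisted.

methoxide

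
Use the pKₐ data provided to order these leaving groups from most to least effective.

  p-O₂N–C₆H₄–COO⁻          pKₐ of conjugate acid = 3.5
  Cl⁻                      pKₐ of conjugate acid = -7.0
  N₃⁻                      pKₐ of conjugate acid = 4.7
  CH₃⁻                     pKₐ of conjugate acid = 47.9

Lower conjugate-acid pKₐ ⇒ weaker base ⇒ better leaving group.
Sorting by the given values: Cl⁻ (-7.0), p-O₂N–C₆H₄–COO⁻ (3.5), N₃⁻ (4.7), CH₃⁻ (47.9).

Cl⁻ > p-O₂N–C₆H₄–COO⁻ > N₃⁻ > CH₃⁻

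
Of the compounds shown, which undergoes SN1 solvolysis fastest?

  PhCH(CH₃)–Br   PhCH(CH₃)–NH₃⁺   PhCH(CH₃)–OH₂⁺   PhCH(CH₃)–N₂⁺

The skeletons are identical, so relative rate is governed entirely by leaving-group ability.
Rank by basicity of the departing species: weakest base leaves most easily.
PhCH(CH₃)–N₂⁺ loses N₂: no meaningful conjugate acid; N₂ departs as an exceptionally stable neutral molecule
PhCH(CH₃)–Br loses Br⁻: pKₐ(HBr) ≈ -9
PhCH(CH₃)–OH₂⁺ loses H₂O: pKₐ(H₃O⁺) ≈ -1.7
PhCH(CH₃)–NH₃⁺ loses NH₃: pKₐ(NH₄⁺) ≈ 9.2

PhCH(CH₃)–N₂⁺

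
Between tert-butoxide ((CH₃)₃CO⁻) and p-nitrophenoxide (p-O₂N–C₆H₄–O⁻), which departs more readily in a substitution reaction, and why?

p-nitrophenoxide (p-O₂N–C₆H₄–O⁻)

p-nitrophenoxide (p-O₂N–C₆H₄–O⁻) is the better leaving group.
pKₐ(p-nitrophenol) ≈ 7.2 versus pKₐ(t-BuOH) ≈ 18: p-nitrophenoxide (p-O₂N–C₆H₄–O⁻) is the much weaker base.
Nitro group delocalises the charge; the classic chromogenic LG.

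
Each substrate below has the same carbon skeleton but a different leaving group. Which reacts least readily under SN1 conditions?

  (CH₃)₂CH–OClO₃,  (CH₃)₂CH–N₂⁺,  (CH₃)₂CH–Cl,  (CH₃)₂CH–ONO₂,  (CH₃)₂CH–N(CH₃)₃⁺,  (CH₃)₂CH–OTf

With the same alkyl group throughout, only the leaving group differentiates the rates.
Rank by basicity of the departing species: weakest base leaves most easily.
(CH₃)₂CH–N₂⁺ loses N₂: no meaningful conjugate acid; N₂ departs as an exceptionally stable neutral molecule
(CH₃)₂CH–OTf loses OTf⁻: pKₐ(CF₃SO₃H (triflic acid)) ≈ -14
(CH₃)₂CH–OClO₃ loses ClO₄⁻: pKₐ(HClO₄) ≈ -10
(CH₃)₂CH–Cl loses Cl⁻: pKₐ(HCl) ≈ -7
(CH₃)₂CH–ONO₂ loses NO₃⁻: pKₐ(HNO₃) ≈ -1.3
(CH₃)₂CH–N(CH₃)₃⁺ loses NR'₃: pKₐ(R'₃NH⁺) ≈ 10.7

(CH₃)₂CH–N(CH₃)₃⁺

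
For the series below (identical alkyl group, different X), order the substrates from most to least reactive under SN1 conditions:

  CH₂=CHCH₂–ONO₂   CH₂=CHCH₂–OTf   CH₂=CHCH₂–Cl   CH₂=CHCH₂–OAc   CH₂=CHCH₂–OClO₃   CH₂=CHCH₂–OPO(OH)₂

With the same alkyl group throughout, only the leaving group differentiates the rates.
Rank by basicity of the departing species: weakest base leaves most easily.
CH₂=CHCH₂–OTf loses OTf⁻: pKₐ(CF₃SO₃H (triflic acid)) ≈ -14
CH₂=CHCH₂–OClO₃ loses ClO₄⁻: pKₐ(HClO₄) ≈ -10
CH₂=CHCH₂–Cl loses Cl⁻: pKₐ(HCl) ≈ -7
CH₂=CHCH₂–ONO₂ loses NO₃⁻: pKₐ(HNO₃) ≈ -1.3
CH₂=CHCH₂–OPO(OH)₂ loses H₂PO₄⁻: pKₐ(H₃PO₄) ≈ 2.1
CH₂=CHCH₂–OAc loses AcO⁻: pKₐ(CH₃COOH) ≈ 4.8

CH₂=CHCH₂–OTf > CH₂=CHCH₂–OClO₃ > CH₂=CHCH₂–Cl > CH₂=CHCH₂–ONO₂ > CH₂=CHCH₂–OPO(OH)₂ > CH₂=CHCH₂–OAc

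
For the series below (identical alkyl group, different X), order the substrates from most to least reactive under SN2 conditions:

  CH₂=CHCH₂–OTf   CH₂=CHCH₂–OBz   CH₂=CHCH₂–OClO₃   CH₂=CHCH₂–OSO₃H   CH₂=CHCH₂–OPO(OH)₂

With the same alkyl group throughout, only the leaving group differentiates the rates.
Rank by basicity of the departing species: weakest base leaves most easily.
CH₂=CHCH₂–OTf loses OTf⁻: pKₐ(CF₃SO₃H (triflic acid)) ≈ -14
CH₂=CHCH₂–OClO₃ loses ClO₄⁻: pKₐ(HClO₄) ≈ -10
CH₂=CHCH₂–OSO₃H loses HSO₄⁻: pKₐ(H₂SO₄) ≈ -3
CH₂=CHCH₂–OPO(OH)₂ loses H₂PO₄⁻: pKₐ(H₃PO₄) ≈ 2.1
CH₂=CHCH₂–OBz loses PhCOO⁻: pKₐ(C₆H₅COOH) ≈ 4.2

CH₂=CHCH₂–OTf > CH₂=CHCH₂–OClO₃ > CH₂=CHCH₂–OSO₃H > CH₂=CHCH₂–OPO(OH)₂ > CH₂=CHCH₂–OBz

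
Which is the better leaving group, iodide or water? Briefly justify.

iodide

iodide is the better leaving group.
pKₐ(HI) ≈ -10 versus pKₐ(H₃O⁺) ≈ -1.7: iodide is the much weaker base.
Large, highly polarisable; very weak base.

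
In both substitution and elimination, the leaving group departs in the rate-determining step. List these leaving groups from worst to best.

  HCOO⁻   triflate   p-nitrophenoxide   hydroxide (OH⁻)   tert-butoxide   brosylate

triflate: pKₐ(CF₃SO₃H (triflic acid)) ≈ -14 — charge spread over three oxygens and a CF₃ group; the premier leaving group in synthesis
brosylate: pKₐ(p-BrC₆H₄SO₃H) ≈ -2.8 — arenesulfonate with a p-bromo substituent
HCOO⁻: pKₐ(HCOOH) ≈ 3.8
p-nitrophenoxide: pKₐ(p-nitrophenol) ≈ 7.2 — nitro group delocalises the charge; the classic chromogenic LG
hydroxide (OH⁻): pKₐ(H₂O) ≈ 15.7
tert-butoxide: pKₐ(t-BuOH) ≈ 18 — bulky, strongly basic alkoxide
The question asks for worst first, so the sequence is read in increasing leaving-group ability.

tert-butoxide < hydroxide (OH⁻) < p-nitrophenoxide < HCOO⁻ < brosylate < triflate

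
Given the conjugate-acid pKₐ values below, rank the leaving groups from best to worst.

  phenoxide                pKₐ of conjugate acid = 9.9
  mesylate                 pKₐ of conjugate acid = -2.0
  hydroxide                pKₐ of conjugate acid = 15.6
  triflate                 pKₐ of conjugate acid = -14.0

Lower conjugate-acid pKₐ ⇒ weaker base ⇒ better leaving group.
Sorting by the given values: triflate (-14.0), mesylate (-2.0), phenoxide (9.9), hydroxide (15.6).

triflate > mesylate > phenoxide > hydroxide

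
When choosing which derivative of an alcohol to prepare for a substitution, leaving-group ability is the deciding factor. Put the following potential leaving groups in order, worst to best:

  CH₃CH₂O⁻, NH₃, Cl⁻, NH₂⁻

NH₂⁻ < CH₃CH₂O⁻ < NH₃ < Cl⁻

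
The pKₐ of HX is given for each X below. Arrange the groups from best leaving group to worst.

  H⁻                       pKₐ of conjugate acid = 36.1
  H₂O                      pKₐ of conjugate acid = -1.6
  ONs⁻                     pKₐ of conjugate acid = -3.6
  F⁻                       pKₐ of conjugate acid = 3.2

ONs⁻ > H₂O > F⁻ > H⁻

Lower conjugate-acid pKₐ ⇒ weaker base ⇒ better leaving group.
Sorting by the given values: ONs⁻ (-3.6), H₂O (-1.6), F⁻ (3.2), H⁻ (36.1).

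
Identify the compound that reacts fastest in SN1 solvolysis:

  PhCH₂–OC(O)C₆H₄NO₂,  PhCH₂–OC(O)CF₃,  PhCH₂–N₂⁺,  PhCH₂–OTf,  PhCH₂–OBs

PhCH₂–N₂⁺

Identical carbon frameworks mean the comparison reduces to leaving-group quality.
The more stable X⁻ (or X) is on its own — i.e. the weaker a base it is — the better a leaving group it makes.
PhCH₂–N₂⁺ loses N₂: no meaningful conjugate acid; N₂ departs as an exceptionally stable neutral molecule
PhCH₂–OTf loses OTf⁻: pKₐ(CF₃SO₃H (triflic acid)) ≈ -14
PhCH₂–OBs loses OBs⁻: pKₐ(p-BrC₆H₄SO₃H) ≈ -2.8
PhCH₂–OC(O)CF₃ loses CF₃COO⁻: pKₐ(CF₃COOH) ≈ 0.2
PhCH₂–OC(O)C₆H₄NO₂ loses p-O₂N–C₆H₄–COO⁻: pKₐ(p-nitrobenzoic acid) ≈ 3.4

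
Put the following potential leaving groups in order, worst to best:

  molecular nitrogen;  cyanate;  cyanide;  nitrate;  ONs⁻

cyanide < cyanate < nitrate < ONs⁻ < molecular nitrogen

The more stable X⁻ (or X) is on its own — i.e. the weaker a base it is — the better a leaving group it makes.
molecular nitrogen: no meaningful conjugate acid; N₂ departs as an exceptionally stable neutral molecule
ONs⁻: pKₐ(p-O₂NC₆H₄SO₃H) ≈ -3.5
nitrate: pKₐ(HNO₃) ≈ -1.3
cyanate: pKₐ(HOCN) ≈ 3.5
cyanide: pKₐ(HCN) ≈ 9.2
The question asks for worst first, so the sequence is read in increasing leaving-group ability.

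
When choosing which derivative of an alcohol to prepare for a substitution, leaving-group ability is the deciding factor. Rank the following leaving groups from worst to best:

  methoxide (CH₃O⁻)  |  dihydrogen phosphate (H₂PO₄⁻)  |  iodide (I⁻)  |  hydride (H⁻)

iodide (I⁻): pKₐ(HI) ≈ -10
dihydrogen phosphate (H₂PO₄⁻): pKₐ(H₃PO₄) ≈ 2.1
methoxide (CH₃O⁻): pKₐ(CH₃OH) ≈ 15.5 — strong base; alkoxides do not leave unassisted
hydride (H⁻): pKₐ(H₂) ≈ 36 — extremely strong base; leaves only in special hydride-transfer contexts
Listed from poorest to best leaving group as asked.

hydride (H⁻) < methoxide (CH₃O⁻) < dihydrogen phosphate (H₂PO₄⁻) < iodide (I⁻)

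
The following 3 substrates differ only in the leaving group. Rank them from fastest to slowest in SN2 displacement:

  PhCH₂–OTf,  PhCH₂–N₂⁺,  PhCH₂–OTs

PhCH₂–N₂⁺ > PhCH₂–OTf > PhCH₂–OTs

The skeletons are identical, so relative rate is governed entirely by leaving-group ability.
Leaving-group ability tracks the stability of the departed species; conjugate-acid pKₐ is the usual yardstick (lower pKₐ → better LG).
PhCH₂–N₂⁺ loses N₂: no meaningful conjugate acid; N₂ departs as an exceptionally stable neutral molecule
PhCH₂–OTf loses OTf⁻: pKₐ(CF₃SO₃H (triflic acid)) ≈ -14
PhCH₂–OTs loses OTs⁻: pKₐ(p-CH₃C₆H₄SO₃H (TsOH)) ≈ -2.8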